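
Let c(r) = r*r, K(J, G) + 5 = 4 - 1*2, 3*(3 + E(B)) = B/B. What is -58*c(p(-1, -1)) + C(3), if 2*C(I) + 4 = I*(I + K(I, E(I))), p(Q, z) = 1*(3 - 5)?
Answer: -234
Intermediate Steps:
p(Q, z) = -2 (p(Q, z) = 1*(-2) = -2)
E(B) = -8/3 (E(B) = -3 + (B/B)/3 = -3 + (⅓)*1 = -3 + ⅓ = -8/3)
K(J, G) = -3 (K(J, G) = -5 + (4 - 1*2) = -5 + (4 - 2) = -5 + 2 = -3)
C(I) = -2 + I*(-3 + I)/2 (C(I) = -2 + (I*(I - 3))/2 = -2 + (I*(-3 + I))/2 = -2 + I*(-3 + I)/2)
c(r) = r²
-58*c(p(-1, -1)) + C(3) = -58*(-2)² + (-2 + (½)*3² - 3/2*3) = -58*4 + (-2 + (½)*9 - 9/2) = -232 + (-2 + 9/2 - 9/2) = -232 - 2 = -234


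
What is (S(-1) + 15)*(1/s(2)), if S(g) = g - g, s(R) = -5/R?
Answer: -6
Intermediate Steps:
S(g) = 0
(S(-1) + 15)*(1/s(2)) = (0 + 15)*(1/(-5/2)) = 15*(1/(-5*1/2)) = 15*(1/(-5/2)) = 15*(1*(-2/5)) = 15*(-2/5) = -6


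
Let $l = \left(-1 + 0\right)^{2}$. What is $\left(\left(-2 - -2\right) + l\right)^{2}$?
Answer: $1$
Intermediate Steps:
$l = 1$ ($l = \left(-1\right)^{2} = 1$)
$\left(\left(-2 - -2\right) + l\right)^{2} = \left(\left(-2 - -2\right) + 1\right)^{2} = \left(\left(-2 + 2\right) + 1\right)^{2} = \left(0 + 1\right)^{2} = 1^{2} = 1$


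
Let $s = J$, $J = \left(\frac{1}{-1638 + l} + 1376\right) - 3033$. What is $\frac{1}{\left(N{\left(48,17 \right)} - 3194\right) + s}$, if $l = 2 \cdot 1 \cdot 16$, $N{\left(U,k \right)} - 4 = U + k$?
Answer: $- \frac{1606}{7679893} \approx -0.00020912$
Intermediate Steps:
$N{\left(U,k \right)} = 4 + U + k$ ($N{\left(U,k \right)} = 4 + \left(U + k\right) = 4 + U + k$)
$l = 32$ ($l = 2 \cdot 16 = 32$)
$J = - \frac{2661143}{1606}$ ($J = \left(\frac{1}{-1638 + 32} + 1376\right) - 3033 = \left(\frac{1}{-1606} + 1376\right) - 3033 = \left(- \frac{1}{1606} + 1376\right) - 3033 = \frac{2209855}{1606} - 3033 = - \frac{2661143}{1606} \approx -1657.0$)
$s = - \frac{2661143}{1606} \approx -1657.0$
$\frac{1}{\left(N{\left(48,17 \right)} - 3194\right) + s} = \frac{1}{\left(\left(4 + 48 + 17\right) - 3194\right) - \frac{2661143}{1606}} = \frac{1}{\left(69 - 3194\right) - \frac{2661143}{1606}} = \frac{1}{-3125 - \frac{2661143}{1606}} = \frac{1}{- \frac{7679893}{1606}} = - \frac{1606}{7679893}$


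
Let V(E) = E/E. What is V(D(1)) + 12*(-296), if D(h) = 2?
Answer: -3551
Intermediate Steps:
V(E) = 1
V(D(1)) + 12*(-296) = 1 + 12*(-296) = 1 - 3552 = -3551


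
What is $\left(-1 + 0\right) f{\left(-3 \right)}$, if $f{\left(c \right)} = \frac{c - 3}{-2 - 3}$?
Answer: $- \frac{6}{5} \approx -1.2$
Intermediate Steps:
$f{\left(c \right)} = \frac{3}{5} - \frac{c}{5}$ ($f{\left(c \right)} = \frac{-3 + c}{-5} = \left(-3 + c\right) \left(- \frac{1}{5}\right) = \frac{3}{5} - \frac{c}{5}$)
$\left(-1 + 0\right) f{\left(-3 \right)} = \left(-1 + 0\right) \left(\frac{3}{5} - - \frac{3}{5}\right) = - (\frac{3}{5} + \frac{3}{5}) = \left(-1\right) \frac{6}{5} = - \frac{6}{5}$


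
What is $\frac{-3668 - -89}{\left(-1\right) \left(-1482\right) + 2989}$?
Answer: $- \frac{3579}{4471} \approx -0.80049$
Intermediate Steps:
$\frac{-3668 - -89}{\left(-1\right) \left(-1482\right) + 2989} = \frac{-3668 + \left(-601 + 690\right)}{1482 + 2989} = \frac{-3668 + 89}{4471} = \left(-3579\right) \frac{1}{4471} = - \frac{3579}{4471}$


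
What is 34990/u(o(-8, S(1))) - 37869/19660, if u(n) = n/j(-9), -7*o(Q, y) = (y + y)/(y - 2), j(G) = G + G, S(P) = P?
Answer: -43337952069/19660 ≈ -2.2044e+6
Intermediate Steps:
j(G) = 2*G
o(Q, y) = -2*y/(7*(-2 + y)) (o(Q, y) = -(y + y)/(7*(y - 2)) = -2*y/(7*(-2 + y)))
u(n) = -n/18 (u(n) = n/((2*(-9))) = n/(-18) = n*(-1/18) = -n/18)
34990/u(o(-8, S(1))) - 37869/19660 = 34990/((-(-1)/(9*(-14 + 7*1)))) - 37869/19660 = 34990/((-(-1)/(9*(-14 + 7)))) - 37869*1/19660 = 34990/((-(-1)/(9*(-7)))) - 37869/19660 = 34990/((-(-1)*(-1)/(9*7))) - 37869/19660 = 34990/((-1/18*2/7)) - 37869/19660 = 34990/(-1/63) - 37869/19660 = 34990*(-63) - 37869/19660 = -2204370 - 37869/19660 = -43337952069/19660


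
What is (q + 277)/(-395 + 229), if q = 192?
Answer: -469/166 ≈ -2.8253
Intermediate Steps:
(q + 277)/(-395 + 229) = (192 + 277)/(-395 + 229) = 469/(-166) = 469*(-1/166) = -469/166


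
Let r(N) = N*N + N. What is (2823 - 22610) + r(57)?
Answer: -16481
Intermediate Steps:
r(N) = N + N² (r(N) = N² + N = N + N²)
(2823 - 22610) + r(57) = (2823 - 22610) + 57*(1 + 57) = -19787 + 57*58 = -19787 + 3306 = -16481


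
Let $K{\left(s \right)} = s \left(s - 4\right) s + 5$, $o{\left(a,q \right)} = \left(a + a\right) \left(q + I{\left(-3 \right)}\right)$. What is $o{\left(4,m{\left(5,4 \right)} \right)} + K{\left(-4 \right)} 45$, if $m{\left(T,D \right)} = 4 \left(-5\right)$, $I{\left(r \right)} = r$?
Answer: $-5719$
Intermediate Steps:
$m{\left(T,D \right)} = -20$
$o{\left(a,q \right)} = 2 a \left(-3 + q\right)$ ($o{\left(a,q \right)} = \left(a + a\right) \left(q - 3\right) = 2 a \left(-3 + q\right)$)
$K{\left(s \right)} = 5 + s^{2} \left(-4 + s\right)$ ($K{\left(s \right)} = s \left(-4 + s\right) s + 5 = s^{2} \left(-4 + s\right) + 5 = 5 + s^{2} \left(-4 + s\right)$)
$o{\left(4,m{\left(5,4 \right)} \right)} + K{\left(-4 \right)} 45 = 2 \cdot 4 \left(-3 - 20\right) + \left(5 + \left(-4\right)^{3} - 4 \left(-4\right)^{2}\right) 45 = 2 \cdot 4 \left(-23\right) + \left(5 - 64 - 64\right) 45 = -184 + \left(5 - 64 - 64\right) 45 = -184 - 5535 = -5719$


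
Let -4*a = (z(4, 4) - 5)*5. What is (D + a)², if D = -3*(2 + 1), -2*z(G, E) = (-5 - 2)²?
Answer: 49729/64 ≈ 777.02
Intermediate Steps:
z(G, E) = -49/2 (z(G, E) = -(-5 - 2)²/2 = -½*(-7)² = -½*49 = -49/2)
D = -9 (D = -3*3 = -9)
a = 295/8 (a = -(-49/2 - 5)*5/4 = -(-59)*5/8 = -¼*(-295/2) = 295/8 ≈ 36.875)
(D + a)² = (-9 + 295/8)² = (223/8)² = 49729/64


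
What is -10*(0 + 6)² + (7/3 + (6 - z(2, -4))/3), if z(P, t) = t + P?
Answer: -355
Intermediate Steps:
z(P, t) = P + t
-10*(0 + 6)² + (7/3 + (6 - z(2, -4))/3) = -10*(0 + 6)² + (7/3 + (6 - (2 - 4))/3) = -10*6² + (7*(⅓) + (6 - 1*(-2))*(⅓)) = -10*36 + (7/3 + (6 + 2)*(⅓)) = -360 + (7/3 + 8*(⅓)) = -360 + (7/3 + 8/3) = -360 + 5 = -355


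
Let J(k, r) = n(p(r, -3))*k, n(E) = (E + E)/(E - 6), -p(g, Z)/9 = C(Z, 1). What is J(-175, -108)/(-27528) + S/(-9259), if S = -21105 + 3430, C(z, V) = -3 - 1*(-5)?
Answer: 325991925/169921168 ≈ 1.9185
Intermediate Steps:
C(z, V) = 2 (C(z, V) = -3 + 5 = 2)
p(g, Z) = -18 (p(g, Z) = -9*2 = -18)
S = -17675
n(E) = 2*E/(-6 + E) (n(E) = (2*E)/(-6 + E) = 2*E/(-6 + E))
J(k, r) = 3*k/2 (J(k, r) = (2*(-18)/(-6 - 18))*k = (2*(-18)/(-24))*k = (2*(-18)*(-1/24))*k = 3*k/2)
J(-175, -108)/(-27528) + S/(-9259) = ((3/2)*(-175))/(-27528) - 17675/(-9259) = -525/2*(-1/27528) - 17675*(-1/9259) = 175/18352 + 17675/9259 = 325991925/169921168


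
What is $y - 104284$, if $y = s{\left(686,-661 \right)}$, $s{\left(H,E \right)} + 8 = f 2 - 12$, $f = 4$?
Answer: $-104296$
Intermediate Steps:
$s{\left(H,E \right)} = -12$ ($s{\left(H,E \right)} = -8 + \left(4 \cdot 2 - 12\right) = -8 + \left(8 - 12\right) = -8 - 4 = -12$)
$y = -12$
$y - 104284 = -12 - 104284 = -104296$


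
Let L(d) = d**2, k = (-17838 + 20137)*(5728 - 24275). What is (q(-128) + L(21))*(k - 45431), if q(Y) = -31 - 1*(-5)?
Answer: -17714268360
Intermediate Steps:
q(Y) = -26 (q(Y) = -31 + 5 = -26)
k = -42639553 (k = 2299*(-18547) = -42639553)
(q(-128) + L(21))*(k - 45431) = (-26 + 21**2)*(-42639553 - 45431) = (-26 + 441)*(-42684984) = 415*(-42684984) = -17714268360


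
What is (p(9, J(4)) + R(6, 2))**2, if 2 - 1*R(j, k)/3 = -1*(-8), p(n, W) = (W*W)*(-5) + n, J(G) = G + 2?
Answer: 35721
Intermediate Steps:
J(G) = 2 + G
p(n, W) = n - 5*W**2 (p(n, W) = W**2*(-5) + n = -5*W**2 + n = n - 5*W**2)
R(j, k) = -18 (R(j, k) = 6 - (-3)*(-8) = 6 - 3*8 = 6 - 24 = -18)
(p(9, J(4)) + R(6, 2))**2 = ((9 - 5*(2 + 4)**2) - 18)**2 = ((9 - 5*6**2) - 18)**2 = ((9 - 5*36) - 18)**2 = ((9 - 180) - 18)**2 = (-171 - 18)**2 = (-189)**2 = 35721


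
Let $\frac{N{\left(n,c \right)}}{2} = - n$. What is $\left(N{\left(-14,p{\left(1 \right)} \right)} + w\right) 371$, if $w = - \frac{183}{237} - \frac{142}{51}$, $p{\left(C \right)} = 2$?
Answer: $\frac{36537193}{4029} \approx 9068.5$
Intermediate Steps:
$N{\left(n,c \right)} = - 2 n$ ($N{\left(n,c \right)} = 2 \left(- n\right) = - 2 n$)
$w = - \frac{14329}{4029}$ ($w = \left(-183\right) \frac{1}{237} - \frac{142}{51} = - \frac{61}{79} - \frac{142}{51} = - \frac{14329}{4029} \approx -3.5565$)
$\left(N{\left(-14,p{\left(1 \right)} \right)} + w\right) 371 = \left(\left(-2\right) \left(-14\right) - \frac{14329}{4029}\right) 371 = \left(28 - \frac{14329}{4029}\right) 371 = \frac{98483}{4029} \cdot 371 = \frac{36537193}{4029}$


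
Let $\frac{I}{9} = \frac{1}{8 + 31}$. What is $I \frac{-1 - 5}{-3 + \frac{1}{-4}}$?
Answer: $\frac{72}{169} \approx 0.42604$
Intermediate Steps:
$I = \frac{3}{13}$ ($I = \frac{9}{8 + 31} = \frac{9}{39} = 9 \cdot \frac{1}{39} = \frac{3}{13} \approx 0.23077$)
$I \frac{-1 - 5}{-3 + \frac{1}{-4}} = \frac{3 \frac{-1 - 5}{-3 + \frac{1}{-4}}}{13} = \frac{3 \left(- \frac{6}{-3 - \frac{1}{4}}\right)}{13} = \frac{3 \left(- \frac{6}{- \frac{13}{4}}\right)}{13} = \frac{3 \left(\left(-6\right) \left(- \frac{4}{13}\right)\right)}{13} = \frac{3}{13} \cdot \frac{24}{13} = \frac{72}{169}$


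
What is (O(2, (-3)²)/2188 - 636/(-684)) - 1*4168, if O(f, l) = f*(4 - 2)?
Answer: -129925024/31179 ≈ -4167.1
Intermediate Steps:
O(f, l) = 2*f (O(f, l) = f*2 = 2*f)
(O(2, (-3)²)/2188 - 636/(-684)) - 1*4168 = ((2*2)/2188 - 636/(-684)) - 1*4168 = (4*(1/2188) - 636*(-1/684)) - 4168 = (1/547 + 53/57) - 4168 = 29048/31179 - 4168 = -129925024/31179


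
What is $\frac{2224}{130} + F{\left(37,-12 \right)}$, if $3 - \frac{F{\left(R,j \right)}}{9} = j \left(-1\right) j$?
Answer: $\frac{87107}{65} \approx 1340.1$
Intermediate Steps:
$F{\left(R,j \right)} = 27 + 9 j^{2}$ ($F{\left(R,j \right)} = 27 - 9 j \left(-1\right) j = 27 - 9 - j j = 27 - 9 \left(- j^{2}\right) = 27 + 9 j^{2}$)
$\frac{2224}{130} + F{\left(37,-12 \right)} = \frac{2224}{130} + \left(27 + 9 \left(-12\right)^{2}\right) = 2224 \cdot \frac{1}{130} + \left(27 + 9 \cdot 144\right) = \frac{1112}{65} + \left(27 + 1296\right) = \frac{1112}{65} + 1323 = \frac{87107}{65}$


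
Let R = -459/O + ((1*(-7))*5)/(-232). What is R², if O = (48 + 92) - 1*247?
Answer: 12151314289/616230976 ≈ 19.719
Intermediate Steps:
O = -107 (O = 140 - 247 = -107)
R = 110233/24824 (R = -459/(-107) + ((1*(-7))*5)/(-232) = -459*(-1/107) - 7*5*(-1/232) = 459/107 - 35*(-1/232) = 459/107 + 35/232 = 110233/24824 ≈ 4.4406)
R² = (110233/24824)² = 12151314289/616230976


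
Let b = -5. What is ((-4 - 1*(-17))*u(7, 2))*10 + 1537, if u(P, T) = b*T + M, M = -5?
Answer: -413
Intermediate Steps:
u(P, T) = -5 - 5*T (u(P, T) = -5*T - 5 = -5 - 5*T)
((-4 - 1*(-17))*u(7, 2))*10 + 1537 = ((-4 - 1*(-17))*(-5 - 5*2))*10 + 1537 = ((-4 + 17)*(-5 - 10))*10 + 1537 = (13*(-15))*10 + 1537 = -195*10 + 1537 = -1950 + 1537 = -413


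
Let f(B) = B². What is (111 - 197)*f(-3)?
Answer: -774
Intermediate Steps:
(111 - 197)*f(-3) = (111 - 197)*(-3)² = -86*9 = -774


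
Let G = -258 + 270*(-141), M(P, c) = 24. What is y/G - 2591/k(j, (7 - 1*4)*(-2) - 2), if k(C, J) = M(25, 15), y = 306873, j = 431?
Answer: -1111175/9582 ≈ -115.96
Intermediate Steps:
k(C, J) = 24
G = -38328 (G = -258 - 38070 = -38328)
y/G - 2591/k(j, (7 - 1*4)*(-2) - 2) = 306873/(-38328) - 2591/24 = 306873*(-1/38328) - 2591*1/24 = -102291/12776 - 2591/24 = -1111175/9582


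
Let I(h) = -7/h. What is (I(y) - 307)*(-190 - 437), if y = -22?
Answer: 384579/2 ≈ 1.9229e+5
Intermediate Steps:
(I(y) - 307)*(-190 - 437) = (-7/(-22) - 307)*(-190 - 437) = (-7*(-1/22) - 307)*(-627) = (7/22 - 307)*(-627) = -6747/22*(-627) = 384579/2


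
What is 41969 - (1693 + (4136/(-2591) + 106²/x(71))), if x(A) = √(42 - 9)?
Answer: 104359252/2591 - 11236*√33/33 ≈ 38322.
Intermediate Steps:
x(A) = √33
41969 - (1693 + (4136/(-2591) + 106²/x(71))) = 41969 - (1693 + (4136/(-2591) + 106²/(√33))) = 41969 - (1693 + (4136*(-1/2591) + 11236*(√33/33))) = 41969 - (1693 + (-4136/2591 + 11236*√33/33)) = 41969 - (4382427/2591 + 11236*√33/33) = 41969 + (-4382427/2591 - 11236*√33/33) = 104359252/2591 - 11236*√33/33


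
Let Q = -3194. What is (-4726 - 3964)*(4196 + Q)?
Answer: -8707380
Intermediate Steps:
(-4726 - 3964)*(4196 + Q) = (-4726 - 3964)*(4196 - 3194) = -8690*1002 = -8707380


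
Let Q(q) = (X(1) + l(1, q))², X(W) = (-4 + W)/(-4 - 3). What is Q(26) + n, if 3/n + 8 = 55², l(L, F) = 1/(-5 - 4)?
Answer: 174101/1710639 ≈ 0.10178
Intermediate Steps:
l(L, F) = -⅑ (l(L, F) = 1/(-9) = -⅑)
X(W) = 4/7 - W/7 (X(W) = (-4 + W)/(-7) = (-4 + W)*(-⅐) = 4/7 - W/7)
Q(q) = 400/3969 (Q(q) = ((4/7 - ⅐*1) - ⅑)² = ((4/7 - ⅐) - ⅑)² = (3/7 - ⅑)² = (20/63)² = 400/3969)
n = 3/3017 (n = 3/(-8 + 55²) = 3/(-8 + 3025) = 3/3017 ≈ 0.00099437)
Q(26) + n = 400/3969 + 3/3017 = 174101/1710639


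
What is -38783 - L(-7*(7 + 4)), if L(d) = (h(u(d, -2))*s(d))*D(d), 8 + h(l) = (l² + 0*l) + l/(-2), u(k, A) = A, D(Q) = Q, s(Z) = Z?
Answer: -20996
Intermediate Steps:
h(l) = -8 + l² - l/2 (h(l) = -8 + ((l² + 0*l) + l/(-2)) = -8 + ((l² + 0) + l*(-½)) = -8 + (l² - l/2) = -8 + l² - l/2)
L(d) = -3*d² (L(d) = ((-8 + (-2)² - ½*(-2))*d)*d = ((-8 + 4 + 1)*d)*d = (-3*d)*d = -3*d²)
-38783 - L(-7*(7 + 4)) = -38783 - (-3)*(-7*(7 + 4))² = -38783 - (-3)*(-7*11)² = -38783 - (-3)*(-77)² = -38783 - (-3)*5929 = -38783 - 1*(-17787) = -38783 + 17787 = -20996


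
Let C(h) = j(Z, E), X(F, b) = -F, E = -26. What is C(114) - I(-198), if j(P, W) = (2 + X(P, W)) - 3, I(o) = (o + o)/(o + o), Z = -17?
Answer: 15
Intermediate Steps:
I(o) = 1 (I(o) = (2*o)/((2*o)) = (2*o)*(1/(2*o)) = 1)
j(P, W) = -1 - P (j(P, W) = (2 - P) - 3 = -1 - P)
C(h) = 16 (C(h) = -1 - 1*(-17) = -1 + 17 = 16)
C(114) - I(-198) = 16 - 1*1 = 16 - 1 = 15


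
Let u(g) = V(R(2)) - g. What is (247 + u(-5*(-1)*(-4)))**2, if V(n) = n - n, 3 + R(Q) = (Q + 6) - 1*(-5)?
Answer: 71289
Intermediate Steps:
R(Q) = 8 + Q (R(Q) = -3 + ((Q + 6) - 1*(-5)) = -3 + ((6 + Q) + 5) = -3 + (11 + Q) = 8 + Q)
V(n) = 0
u(g) = -g (u(g) = 0 - g = -g)
(247 + u(-5*(-1)*(-4)))**2 = (247 - (-5*(-1))*(-4))**2 = (247 - 5*(-4))**2 = (247 - 1*(-20))**2 = (247 + 20)**2 = 267**2 = 71289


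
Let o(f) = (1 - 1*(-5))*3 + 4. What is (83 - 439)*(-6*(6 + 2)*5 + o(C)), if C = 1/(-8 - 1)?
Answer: 77608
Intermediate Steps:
C = -1/9 (C = 1/(-9) = -1/9 ≈ -0.11111)
o(f) = 22 (o(f) = (1 + 5)*3 + 4 = 6*3 + 4 = 18 + 4 = 22)
(83 - 439)*(-6*(6 + 2)*5 + o(C)) = (83 - 439)*(-6*(6 + 2)*5 + 22) = -356*(-6*8*5 + 22) = -356*(-48*5 + 22) = -356*(-240 + 22) = -356*(-218) = 77608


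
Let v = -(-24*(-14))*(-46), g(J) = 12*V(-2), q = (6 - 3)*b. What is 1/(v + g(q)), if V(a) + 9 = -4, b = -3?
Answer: 1/15300 ≈ 6.5360e-5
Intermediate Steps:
V(a) = -13 (V(a) = -9 - 4 = -13)
q = -9 (q = (6 - 3)*(-3) = 3*(-3) = -9)
g(J) = -156 (g(J) = 12*(-13) = -156)
v = 15456 (v = -336*(-46) = -1*(-15456) = 15456)
1/(v + g(q)) = 1/(15456 - 156) = 1/15300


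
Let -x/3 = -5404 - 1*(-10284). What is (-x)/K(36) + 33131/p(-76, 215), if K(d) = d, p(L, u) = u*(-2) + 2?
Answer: 422767/1284 ≈ 329.26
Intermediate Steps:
p(L, u) = 2 - 2*u (p(L, u) = -2*u + 2 = 2 - 2*u)
x = -14640 (x = -3*(-5404 - 1*(-10284)) = -3*(-5404 + 10284) = -3*4880 = -14640)
(-x)/K(36) + 33131/p(-76, 215) = -1*(-14640)/36 + 33131/(2 - 2*215) = 14640*(1/36) + 33131/(2 - 430) = 1220/3 + 33131/(-428) = 1220/3 + 33131*(-1/428) = 1220/3 - 33131/428 = 422767/1284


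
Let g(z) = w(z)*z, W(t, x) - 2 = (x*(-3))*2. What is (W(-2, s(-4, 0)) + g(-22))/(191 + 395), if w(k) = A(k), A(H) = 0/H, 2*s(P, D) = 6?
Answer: -8/293 ≈ -0.027304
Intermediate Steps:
s(P, D) = 3 (s(P, D) = (½)*6 = 3)
A(H) = 0
w(k) = 0
W(t, x) = 2 - 6*x (W(t, x) = 2 + (x*(-3))*2 = 2 - 3*x*2 = 2 - 6*x)
g(z) = 0 (g(z) = 0*z = 0)
(W(-2, s(-4, 0)) + g(-22))/(191 + 395) = ((2 - 6*3) + 0)/(191 + 395) = ((2 - 18) + 0)/586 = (-16 + 0)*(1/586) = -16*1/586 = -8/293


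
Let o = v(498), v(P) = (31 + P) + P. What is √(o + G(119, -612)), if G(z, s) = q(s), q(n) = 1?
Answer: 2*√257 ≈ 32.062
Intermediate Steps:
v(P) = 31 + 2*P
G(z, s) = 1
o = 1027 (o = 31 + 2*498 = 31 + 996 = 1027)
√(o + G(119, -612)) = √(1027 + 1) = √1028 = 2*√257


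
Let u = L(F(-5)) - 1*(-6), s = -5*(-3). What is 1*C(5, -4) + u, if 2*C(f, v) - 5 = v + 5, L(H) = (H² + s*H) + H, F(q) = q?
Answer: -46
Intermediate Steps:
s = 15
L(H) = H² + 16*H (L(H) = (H² + 15*H) + H = H² + 16*H)
C(f, v) = 5 + v/2 (C(f, v) = 5/2 + (v + 5)/2 = 5/2 + (5 + v)/2 = 5/2 + (5/2 + v/2) = 5 + v/2)
u = -49 (u = -5*(16 - 5) - 1*(-6) = -5*11 + 6 = -55 + 6 = -49)
1*C(5, -4) + u = 1*(5 + (½)*(-4)) - 49 = 1*(5 - 2) - 49 = 1*3 - 49 = 3 - 49 = -46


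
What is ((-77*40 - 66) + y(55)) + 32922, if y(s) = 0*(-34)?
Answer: 29776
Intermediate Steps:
y(s) = 0
((-77*40 - 66) + y(55)) + 32922 = ((-77*40 - 66) + 0) + 32922 = ((-3080 - 66) + 0) + 32922 = (-3146 + 0) + 32922 = -3146 + 32922 = 29776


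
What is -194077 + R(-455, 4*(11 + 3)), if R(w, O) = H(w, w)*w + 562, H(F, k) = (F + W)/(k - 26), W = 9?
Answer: -7175665/37 ≈ -1.9394e+5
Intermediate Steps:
H(F, k) = (9 + F)/(-26 + k) (H(F, k) = (F + 9)/(k - 26) = (9 + F)/(-26 + k))
R(w, O) = 562 + w*(9 + w)/(-26 + w) (R(w, O) = ((9 + w)/(-26 + w))*w + 562 = w*(9 + w)/(-26 + w) + 562 = 562 + w*(9 + w)/(-26 + w))
-194077 + R(-455, 4*(11 + 3)) = -194077 + (-14612 + (-455)² + 571*(-455))/(-26 - 455) = -194077 + (-14612 + 207025 - 259805)/(-481) = -194077 - 1/481*(-67392) = -194077 + 5184/37 = -7175665/37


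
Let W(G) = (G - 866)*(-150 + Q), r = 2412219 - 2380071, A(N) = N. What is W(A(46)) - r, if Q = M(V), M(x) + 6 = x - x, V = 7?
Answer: 95772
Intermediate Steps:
r = 32148
M(x) = -6 (M(x) = -6 + (x - x) = -6 + 0 = -6)
Q = -6
W(G) = 135096 - 156*G (W(G) = (G - 866)*(-150 - 6) = (-866 + G)*(-156) = 135096 - 156*G)
W(A(46)) - r = (135096 - 156*46) - 1*32148 = (135096 - 7176) - 32148 = 127920 - 32148 = 95772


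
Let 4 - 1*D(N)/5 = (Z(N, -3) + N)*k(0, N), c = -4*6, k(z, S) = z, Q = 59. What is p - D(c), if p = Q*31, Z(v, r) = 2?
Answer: 1809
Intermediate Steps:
c = -24
D(N) = 20 (D(N) = 20 - 5*(2 + N)*0 = 20 - 5*0 = 20 + 0 = 20)
p = 1829 (p = 59*31 = 1829)
p - D(c) = 1829 - 1*20 = 1829 - 20 = 1809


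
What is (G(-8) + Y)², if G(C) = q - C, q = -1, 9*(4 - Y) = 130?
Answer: 961/81 ≈ 11.864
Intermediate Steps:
Y = -94/9 (Y = 4 - ⅑*130 = 4 - 130/9 = -94/9 ≈ -10.444)
G(C) = -1 - C
(G(-8) + Y)² = ((-1 - 1*(-8)) - 94/9)² = ((-1 + 8) - 94/9)² = (7 - 94/9)² = (-31/9)² = 961/81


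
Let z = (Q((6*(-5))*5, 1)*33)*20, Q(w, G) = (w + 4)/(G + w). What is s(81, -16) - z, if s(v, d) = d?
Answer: -98744/149 ≈ -662.71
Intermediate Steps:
Q(w, G) = (4 + w)/(G + w)
z = 96360/149 (z = (((4 + (6*(-5))*5)/(1 + (6*(-5))*5))*33)*20 = (((4 - 30*5)/(1 - 30*5))*33)*20 = (((4 - 150)/(1 - 150))*33)*20 = ((-146/(-149))*33)*20 = (-1/149*(-146)*33)*20 = ((146/149)*33)*20 = (4818/149)*20 = 96360/149 ≈ 646.71)
s(81, -16) - z = -16 - 1*96360/149 = -16 - 96360/149 = -98744/149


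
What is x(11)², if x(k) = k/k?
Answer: 1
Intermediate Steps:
x(k) = 1
x(11)² = 1² = 1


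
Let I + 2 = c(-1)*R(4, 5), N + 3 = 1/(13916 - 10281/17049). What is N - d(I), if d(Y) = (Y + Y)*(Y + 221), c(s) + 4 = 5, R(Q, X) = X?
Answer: -106522372064/79081201 ≈ -1347.0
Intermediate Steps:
c(s) = 1 (c(s) = -4 + 5 = 1)
N = -237237920/79081201 (N = -3 + 1/(13916 - 10281/17049) = -3 + 1/(13916 - 10281*1/17049) = -3 + 1/(13916 - 3427/5683) = -3 + 1/(79081201/5683) = -3 + 5683/79081201 = -237237920/79081201 ≈ -2.9999)
I = 3 (I = -2 + 1*5 = -2 + 5 = 3)
d(Y) = 2*Y*(221 + Y) (d(Y) = (2*Y)*(221 + Y) = 2*Y*(221 + Y))
N - d(I) = -237237920/79081201 - 2*3*(221 + 3) = -237237920/79081201 - 2*3*224 = -237237920/79081201 - 1*1344 = -237237920/79081201 - 1344 = -106522372064/79081201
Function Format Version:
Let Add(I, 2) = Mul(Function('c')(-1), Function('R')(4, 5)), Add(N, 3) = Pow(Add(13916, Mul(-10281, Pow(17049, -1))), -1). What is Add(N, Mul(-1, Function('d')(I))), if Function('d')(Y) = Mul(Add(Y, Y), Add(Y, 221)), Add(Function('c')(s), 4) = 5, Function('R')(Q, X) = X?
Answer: Rational(-106522372064, 79081201) ≈ -1347.0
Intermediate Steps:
Function('c')(s) = 1 (Function('c')(s) = Add(-4, 5) = 1)
N = Rational(-237237920, 79081201) (N = Add(-3, Pow(Add(13916, Mul(-10281, Pow(17049, -1))), -1)) = Add(-3, Pow(Add(13916, Mul(-10281, Rational(1, 17049))), -1)) = Add(-3, Pow(Add(13916, Rational(-3427, 5683)), -1)) = Add(-3, Pow(Rational(79081201, 5683), -1)) = Add(-3, Rational(5683, 79081201)) = Rational(-237237920, 79081201) ≈ -2.9999)
I = 3 (I = Add(-2, Mul(1, 5)) = Add(-2, 5) = 3)
Function('d')(Y) = Mul(2, Y, Add(221, Y)) (Function('d')(Y) = Mul(Mul(2, Y), Add(221, Y)) = Mul(2, Y, Add(221, Y)))
Add(N, Mul(-1, Function('d')(I))) = Add(Rational(-237237920, 79081201), Mul(-1, Mul(2, 3, Add(221, 3)))) = Add(Rational(-237237920, 79081201), Mul(-1, Mul(2, 3, 224))) = Add(Rational(-237237920, 79081201), Mul(-1, 1344)) = Add(Rational(-237237920, 79081201), -1344) = Rational(-106522372064, 79081201)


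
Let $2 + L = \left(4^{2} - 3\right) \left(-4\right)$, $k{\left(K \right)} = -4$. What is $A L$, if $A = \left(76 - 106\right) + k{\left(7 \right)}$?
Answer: $1836$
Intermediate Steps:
$A = -34$ ($A = \left(76 - 106\right) - 4 = -30 - 4 = -34$)
$L = -54$ ($L = -2 + \left(4^{2} - 3\right) \left(-4\right) = -2 + \left(16 - 3\right) \left(-4\right) = -2 + 13 \left(-4\right) = -2 - 52 = -54$)
$A L = \left(-34\right) \left(-54\right) = 1836$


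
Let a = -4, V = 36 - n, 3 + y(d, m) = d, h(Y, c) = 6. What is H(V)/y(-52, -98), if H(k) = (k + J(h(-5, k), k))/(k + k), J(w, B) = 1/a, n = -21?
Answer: -227/25080 ≈ -0.0090510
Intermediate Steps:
y(d, m) = -3 + d
V = 57 (V = 36 - 1*(-21) = 36 + 21 = 57)
J(w, B) = -¼ (J(w, B) = 1/(-4) = -¼)
H(k) = (-¼ + k)/(2*k) (H(k) = (k - ¼)/(k + k) = (-¼ + k)/((2*k)) = (-¼ + k)*(1/(2*k)) = (-¼ + k)/(2*k))
H(V)/y(-52, -98) = ((⅛)*(-1 + 4*57)/57)/(-3 - 52) = ((⅛)*(1/57)*(-1 + 228))/(-55) = ((⅛)*(1/57)*227)*(-1/55) = (227/456)*(-1/55) = -227/25080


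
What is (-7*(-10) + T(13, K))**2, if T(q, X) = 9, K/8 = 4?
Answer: 6241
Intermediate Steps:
K = 32 (K = 8*4 = 32)
(-7*(-10) + T(13, K))**2 = (-7*(-10) + 9)**2 = (70 + 9)**2 = 79**2 = 6241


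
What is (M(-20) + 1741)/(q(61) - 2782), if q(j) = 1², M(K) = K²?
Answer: -2141/2781 ≈ -0.76987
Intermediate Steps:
q(j) = 1
(M(-20) + 1741)/(q(61) - 2782) = ((-20)² + 1741)/(1 - 2782) = (400 + 1741)/(-2781) = 2141*(-1/2781) = -2141/2781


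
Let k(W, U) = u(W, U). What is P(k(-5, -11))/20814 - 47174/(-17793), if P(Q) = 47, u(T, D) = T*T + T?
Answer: 327571969/123447834 ≈ 2.6535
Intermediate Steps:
u(T, D) = T + T² (u(T, D) = T² + T = T + T²)
k(W, U) = W*(1 + W)
P(k(-5, -11))/20814 - 47174/(-17793) = 47/20814 - 47174/(-17793) = 47*(1/20814) - 47174*(-1/17793) = 47/20814 + 47174/17793 = 327571969/123447834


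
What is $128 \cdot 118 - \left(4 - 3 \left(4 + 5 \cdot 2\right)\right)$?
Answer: $15142$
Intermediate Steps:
$128 \cdot 118 - \left(4 - 3 \left(4 + 5 \cdot 2\right)\right) = 15104 - \left(4 - 3 \left(4 + 10\right)\right) = 15104 + \left(-4 + 3 \cdot 14\right) = 15104 + \left(-4 + 42\right) = 15104 + 38 = 15142$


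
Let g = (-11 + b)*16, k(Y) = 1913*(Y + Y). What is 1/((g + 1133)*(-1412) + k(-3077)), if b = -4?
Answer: -1/13033518 ≈ -7.6725e-8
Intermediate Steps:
k(Y) = 3826*Y (k(Y) = 1913*(2*Y) = 3826*Y)
g = -240 (g = (-11 - 4)*16 = -15*16 = -240)
1/((g + 1133)*(-1412) + k(-3077)) = 1/((-240 + 1133)*(-1412) + 3826*(-3077)) = 1/(893*(-1412) - 11772602) = 1/(-1260916 - 11772602) = 1/(-13033518) = -1/13033518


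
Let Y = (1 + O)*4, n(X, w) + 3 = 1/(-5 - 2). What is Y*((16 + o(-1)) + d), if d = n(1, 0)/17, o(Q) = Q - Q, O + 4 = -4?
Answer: -7528/17 ≈ -442.82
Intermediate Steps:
O = -8 (O = -4 - 4 = -8)
o(Q) = 0
n(X, w) = -22/7 (n(X, w) = -3 + 1/(-5 - 2) = -3 + 1/(-7) = -3 - 1/7 = -22/7)
d = -22/119 (d = -22/7/17 = -22/7*1/17 = -22/119 ≈ -0.18487)
Y = -28 (Y = (1 - 8)*4 = -7*4 = -28)
Y*((16 + o(-1)) + d) = -28*((16 + 0) - 22/119) = -28*(16 - 22/119) = -28*1882/119 = -7528/17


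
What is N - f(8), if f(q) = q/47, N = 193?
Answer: 9063/47 ≈ 192.83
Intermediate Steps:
f(q) = q/47 (f(q) = q*(1/47) = q/47)
N - f(8) = 193 - 8/47 = 9063/47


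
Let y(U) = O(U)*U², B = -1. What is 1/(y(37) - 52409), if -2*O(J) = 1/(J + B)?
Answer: -72/3774817 ≈ -1.9074e-5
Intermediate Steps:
O(J) = -1/(2*(-1 + J)) (O(J) = -1/(2*(J - 1)) = -1/(2*(-1 + J)))
y(U) = -U²/(-2 + 2*U) (y(U) = (-1/(-2 + 2*U))*U² = -U²/(-2 + 2*U))
1/(y(37) - 52409) = 1/(-1*37²/(-2 + 2*37) - 52409) = 1/(-1*1369/(-2 + 74) - 52409) = 1/(-1*1369/72 - 52409) = 1/(-1*1369*1/72 - 52409) = 1/(-1369/72 - 52409) = 1/(-3774817/72) = -72/3774817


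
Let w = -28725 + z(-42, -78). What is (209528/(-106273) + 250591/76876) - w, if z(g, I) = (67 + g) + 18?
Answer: 234337964553751/8169843148 ≈ 28683.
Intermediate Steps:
z(g, I) = 85 + g
w = -28682 (w = -28725 + (85 - 42) = -28725 + 43 = -28682)
(209528/(-106273) + 250591/76876) - w = (209528/(-106273) + 250591/76876) - 1*(-28682) = (209528*(-1/106273) + 250591*(1/76876)) + 28682 = (-209528/106273 + 250591/76876) + 28682 = 10523382815/8169843148 + 28682 = 234337964553751/8169843148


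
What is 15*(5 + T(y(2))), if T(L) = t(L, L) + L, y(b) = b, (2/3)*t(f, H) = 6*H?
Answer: 375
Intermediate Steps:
t(f, H) = 9*H (t(f, H) = 3*(6*H)/2 = 9*H)
T(L) = 10*L (T(L) = 9*L + L = 10*L)
15*(5 + T(y(2))) = 15*(5 + 10*2) = 15*(5 + 20) = 15*25 = 375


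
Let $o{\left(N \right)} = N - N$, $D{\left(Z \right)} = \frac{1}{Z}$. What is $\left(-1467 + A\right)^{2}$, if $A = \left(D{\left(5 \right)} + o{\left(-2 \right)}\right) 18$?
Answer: $\frac{53538489}{25} \approx 2.1415 \cdot 10^{6}$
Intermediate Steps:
$o{\left(N \right)} = 0$
$A = \frac{18}{5}$ ($A = \left(\frac{1}{5} + 0\right) 18 = \frac{1}{5} \cdot 18 = \frac{18}{5} \approx 3.6$)
$\left(-1467 + A\right)^{2} = \left(-1467 + \frac{18}{5}\right)^{2} = \left(- \frac{7317}{5}\right)^{2} = \frac{53538489}{25}$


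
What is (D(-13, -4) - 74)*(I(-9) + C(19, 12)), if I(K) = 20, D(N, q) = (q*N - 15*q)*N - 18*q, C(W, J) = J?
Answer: -46656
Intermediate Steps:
D(N, q) = -18*q + N*(-15*q + N*q) (D(N, q) = (N*q - 15*q)*N - 18*q = (-15*q + N*q)*N - 18*q = N*(-15*q + N*q) - 18*q = -18*q + N*(-15*q + N*q))
(D(-13, -4) - 74)*(I(-9) + C(19, 12)) = (-4*(-18 + (-13)² - 15*(-13)) - 74)*(20 + 12) = (-4*(-18 + 169 + 195) - 74)*32 = (-4*346 - 74)*32 = (-1384 - 74)*32 = -1458*32 = -46656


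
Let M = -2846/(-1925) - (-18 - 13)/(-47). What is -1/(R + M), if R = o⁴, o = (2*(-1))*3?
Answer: -90475/117329687 ≈ -0.00077112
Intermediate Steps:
o = -6 (o = -2*3 = -6)
R = 1296 (R = (-6)⁴ = 1296)
M = 74087/90475 (M = -2846*(-1/1925) - 1*(-31)*(-1/47) = 2846/1925 + 31*(-1/47) = 2846/1925 - 31/47 = 74087/90475 ≈ 0.81887)
-1/(R + M) = -1/(1296 + 74087/90475) = -1/117329687/90475 = -1*90475/117329687 = -90475/117329687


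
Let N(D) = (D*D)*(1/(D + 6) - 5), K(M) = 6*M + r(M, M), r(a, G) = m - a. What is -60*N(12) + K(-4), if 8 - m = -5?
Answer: 42713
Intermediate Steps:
m = 13 (m = 8 - 1*(-5) = 8 + 5 = 13)
r(a, G) = 13 - a
K(M) = 13 + 5*M (K(M) = 6*M + (13 - M) = 13 + 5*M)
N(D) = D²*(-5 + 1/(6 + D)) (N(D) = D²*(1/(6 + D) - 5) = D²*(-5 + 1/(6 + D)))
-60*N(12) + K(-4) = -60*12²*(-29 - 5*12)/(6 + 12) + (13 + 5*(-4)) = -8640*(-29 - 60)/18 + (13 - 20) = -8640*(-89)/18 - 7 = -60*(-712) - 7 = 42720 - 7 = 42713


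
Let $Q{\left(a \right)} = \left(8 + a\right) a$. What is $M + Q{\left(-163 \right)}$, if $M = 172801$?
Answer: $198066$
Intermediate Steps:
$Q{\left(a \right)} = a \left(8 + a\right)$
$M + Q{\left(-163 \right)} = 172801 - 163 \left(8 - 163\right) = 172801 - -25265 = 172801 + 25265 = 198066$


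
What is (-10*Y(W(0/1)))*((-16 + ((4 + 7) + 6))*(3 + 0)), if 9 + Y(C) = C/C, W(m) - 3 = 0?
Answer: 240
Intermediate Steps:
W(m) = 3 (W(m) = 3 + 0 = 3)
Y(C) = -8 (Y(C) = -9 + C/C = -9 + 1 = -8)
(-10*Y(W(0/1)))*((-16 + ((4 + 7) + 6))*(3 + 0)) = (-10*(-8))*((-16 + ((4 + 7) + 6))*(3 + 0)) = 80*((-16 + (11 + 6))*3) = 80*((-16 + 17)*3) = 80*(1*3) = 80*3 = 240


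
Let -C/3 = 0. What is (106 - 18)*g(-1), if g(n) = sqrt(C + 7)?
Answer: 88*sqrt(7) ≈ 232.83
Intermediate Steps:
C = 0 (C = -3*0 = 0)
g(n) = sqrt(7) (g(n) = sqrt(0 + 7) = sqrt(7))
(106 - 18)*g(-1) = (106 - 18)*sqrt(7) = 88*sqrt(7)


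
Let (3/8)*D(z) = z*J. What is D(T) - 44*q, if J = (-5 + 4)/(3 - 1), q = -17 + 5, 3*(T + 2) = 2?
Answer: 4768/9 ≈ 529.78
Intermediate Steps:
T = -4/3 (T = -2 + (⅓)*2 = -2 + ⅔ = -4/3 ≈ -1.3333)
q = -12
J = -½ (J = -1/2 = -1*½ = -½ ≈ -0.50000)
D(z) = -4*z/3 (D(z) = 8*(z*(-½))/3 = 8*(-z/2)/3 = -4*z/3)
D(T) - 44*q = -4/3*(-4/3) - 44*(-12) = 16/9 + 528 = 4768/9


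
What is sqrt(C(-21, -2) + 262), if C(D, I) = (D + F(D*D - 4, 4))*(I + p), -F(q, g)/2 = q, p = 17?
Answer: I*sqrt(13163) ≈ 114.73*I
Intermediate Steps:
F(q, g) = -2*q
C(D, I) = (17 + I)*(8 + D - 2*D**2) (C(D, I) = (D - 2*(D*D - 4))*(I + 17) = (D - 2*(D**2 - 4))*(17 + I) = (D - 2*(-4 + D**2))*(17 + I) = (D + (8 - 2*D**2))*(17 + I) = (8 + D - 2*D**2)*(17 + I) = (17 + I)*(8 + D - 2*D**2))
sqrt(C(-21, -2) + 262) = sqrt((136 - 34*(-21)**2 + 17*(-21) - 21*(-2) + 2*(-2)*(4 - 1*(-21)**2)) + 262) = sqrt((136 - 34*441 - 357 + 42 + 2*(-2)*(4 - 1*441)) + 262) = sqrt((136 - 14994 - 357 + 42 + 2*(-2)*(4 - 441)) + 262) = sqrt((136 - 14994 - 357 + 42 + 2*(-2)*(-437)) + 262) = sqrt((136 - 14994 - 357 + 42 + 1748) + 262) = sqrt(-13425 + 262) = sqrt(-13163) = I*sqrt(13163)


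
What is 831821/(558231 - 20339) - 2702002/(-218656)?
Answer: 204408489045/14701664144 ≈ 13.904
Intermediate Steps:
831821/(558231 - 20339) - 2702002/(-218656) = 831821/537892 - 2702002*(-1/218656) = 831821*(1/537892) + 1351001/109328 = 831821/537892 + 1351001/109328 = 204408489045/14701664144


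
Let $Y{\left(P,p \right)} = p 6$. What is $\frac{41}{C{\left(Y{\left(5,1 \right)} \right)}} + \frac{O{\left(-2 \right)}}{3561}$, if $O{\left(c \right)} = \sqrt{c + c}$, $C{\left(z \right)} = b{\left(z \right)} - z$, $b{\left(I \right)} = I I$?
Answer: $\frac{41}{30} + \frac{2 i}{3561} \approx 1.3667 + 0.00056164 i$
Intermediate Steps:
$b{\left(I \right)} = I^{2}$
$Y{\left(P,p \right)} = 6 p$
$C{\left(z \right)} = z^{2} - z$
$O{\left(c \right)} = \sqrt{2} \sqrt{c}$ ($O{\left(c \right)} = \sqrt{2 c} = \sqrt{2} \sqrt{c}$)
$\frac{41}{C{\left(Y{\left(5,1 \right)} \right)}} + \frac{O{\left(-2 \right)}}{3561} = \frac{41}{6 \cdot 1 \left(-1 + 6 \cdot 1\right)} + \frac{\sqrt{2} \sqrt{-2}}{3561} = \frac{41}{6 \left(-1 + 6\right)} + \sqrt{2} i \sqrt{2} \cdot \frac{1}{3561} = \frac{41}{6 \cdot 5} + 2 i \frac{1}{3561} = \frac{41}{30} + \frac{2 i}{3561}$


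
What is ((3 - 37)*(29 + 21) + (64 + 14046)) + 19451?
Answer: 31861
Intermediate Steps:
((3 - 37)*(29 + 21) + (64 + 14046)) + 19451 = (-34*50 + 14110) + 19451 = (-1700 + 14110) + 19451 = 12410 + 19451 = 31861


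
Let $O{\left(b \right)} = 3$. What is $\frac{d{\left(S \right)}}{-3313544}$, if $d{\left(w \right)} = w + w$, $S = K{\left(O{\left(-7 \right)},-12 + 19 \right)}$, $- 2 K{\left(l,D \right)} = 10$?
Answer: $\frac{5}{1656772} \approx 3.0179 \cdot 10^{-6}$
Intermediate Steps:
$K{\left(l,D \right)} = -5$ ($K{\left(l,D \right)} = \left(- \frac{1}{2}\right) 10 = -5$)
$S = -5$
$d{\left(w \right)} = 2 w$
$\frac{d{\left(S \right)}}{-3313544} = \frac{2 \left(-5\right)}{-3313544} = \left(-10\right) \left(- \frac{1}{3313544}\right) = \frac{5}{1656772}$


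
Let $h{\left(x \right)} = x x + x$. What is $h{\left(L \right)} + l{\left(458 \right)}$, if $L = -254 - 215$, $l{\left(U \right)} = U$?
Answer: $219950$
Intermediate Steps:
$L = -469$
$h{\left(x \right)} = x + x^{2}$ ($h{\left(x \right)} = x^{2} + x = x + x^{2}$)
$h{\left(L \right)} + l{\left(458 \right)} = - 469 \left(1 - 469\right) + 458 = \left(-469\right) \left(-468\right) + 458 = 219492 + 458 = 219950$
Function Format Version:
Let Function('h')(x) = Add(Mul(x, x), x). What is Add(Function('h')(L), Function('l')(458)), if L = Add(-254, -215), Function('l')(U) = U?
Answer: 219950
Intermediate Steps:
L = -469
Function('h')(x) = Add(x, Pow(x, 2)) (Function('h')(x) = Add(Pow(x, 2), x) = Add(x, Pow(x, 2)))
Add(Function('h')(L), Function('l')(458)) = Add(Mul(-469, Add(1, -469)), 458) = Add(Mul(-469, -468), 458) = Add(219492, 458) = 219950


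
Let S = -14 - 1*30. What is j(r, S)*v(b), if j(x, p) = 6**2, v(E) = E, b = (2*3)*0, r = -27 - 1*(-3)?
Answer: 0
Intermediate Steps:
S = -44 (S = -14 - 30 = -44)
r = -24 (r = -27 + 3 = -24)
b = 0 (b = 6*0 = 0)
j(x, p) = 36
j(r, S)*v(b) = 36*0 = 0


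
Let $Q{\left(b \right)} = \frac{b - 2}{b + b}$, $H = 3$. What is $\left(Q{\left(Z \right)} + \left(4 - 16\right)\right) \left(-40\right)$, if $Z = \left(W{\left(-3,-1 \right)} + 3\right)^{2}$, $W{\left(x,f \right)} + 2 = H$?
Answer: $\frac{925}{2} \approx 462.5$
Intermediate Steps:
$W{\left(x,f \right)} = 1$ ($W{\left(x,f \right)} = -2 + 3 = 1$)
$Z = 16$ ($Z = \left(1 + 3\right)^{2} = 4^{2} = 16$)
$Q{\left(b \right)} = \frac{-2 + b}{2 b}$
$\left(Q{\left(Z \right)} + \left(4 - 16\right)\right) \left(-40\right) = \left(\frac{-2 + 16}{2 \cdot 16} + \left(4 - 16\right)\right) \left(-40\right) = \left(\frac{1}{2} \cdot \frac{1}{16} \cdot 14 - 12\right) \left(-40\right) = \left(\frac{7}{16} - 12\right) \left(-40\right) = \left(- \frac{185}{16}\right) \left(-40\right) = \frac{925}{2}$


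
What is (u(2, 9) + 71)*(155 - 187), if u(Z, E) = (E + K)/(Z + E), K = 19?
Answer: -25888/11 ≈ -2353.5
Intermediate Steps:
u(Z, E) = (19 + E)/(E + Z) (u(Z, E) = (E + 19)/(Z + E) = (19 + E)/(E + Z))
(u(2, 9) + 71)*(155 - 187) = ((19 + 9)/(9 + 2) + 71)*(155 - 187) = (28/11 + 71)*(-32) = (809/11)*(-32) = -25888/11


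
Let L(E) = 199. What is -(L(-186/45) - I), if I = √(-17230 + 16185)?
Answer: -199 + I*√1045 ≈ -199.0 + 32.326*I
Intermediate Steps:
I = I*√1045 (I = √(-1045) = I*√1045 ≈ 32.326*I)
-(L(-186/45) - I) = -(199 - I*√1045) = -199 + I*√1045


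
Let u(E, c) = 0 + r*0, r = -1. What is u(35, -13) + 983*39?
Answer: 38337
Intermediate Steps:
u(E, c) = 0 (u(E, c) = 0 - 1*0 = 0 + 0 = 0)
u(35, -13) + 983*39 = 0 + 983*39 = 0 + 38337 = 38337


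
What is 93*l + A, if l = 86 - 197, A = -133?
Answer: -10456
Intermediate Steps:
l = -111
93*l + A = 93*(-111) - 133 = -10323 - 133 = -10456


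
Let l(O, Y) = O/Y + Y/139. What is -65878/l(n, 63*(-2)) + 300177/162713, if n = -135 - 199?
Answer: -93863510617923/2485441075 ≈ -37765.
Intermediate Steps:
n = -334
l(O, Y) = Y/139 + O/Y (l(O, Y) = O/Y + Y*(1/139) = O/Y + Y/139 = Y/139 + O/Y)
-65878/l(n, 63*(-2)) + 300177/162713 = -65878/((63*(-2))/139 - 334/(63*(-2))) + 300177/162713 = -65878/((1/139)*(-126) - 334/(-126)) + 300177*(1/162713) = -65878/(-126/139 - 334*(-1/126)) + 300177/162713 = -65878/(-126/139 + 167/63) + 300177/162713 = -65878/15275/8757 + 300177/162713 = -65878*8757/15275 + 300177/162713 = -576893646/15275 + 300177/162713 = -93863510617923/2485441075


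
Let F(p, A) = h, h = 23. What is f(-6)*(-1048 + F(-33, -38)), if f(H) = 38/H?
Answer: 19475/3 ≈ 6491.7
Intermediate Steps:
F(p, A) = 23
f(-6)*(-1048 + F(-33, -38)) = (38/(-6))*(-1048 + 23) = (38*(-⅙))*(-1025) = -19/3*(-1025) = 19475/3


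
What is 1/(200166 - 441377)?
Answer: -1/241211 ≈ -4.1457e-6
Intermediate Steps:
1/(200166 - 441377) = 1/(-241211) = -1/241211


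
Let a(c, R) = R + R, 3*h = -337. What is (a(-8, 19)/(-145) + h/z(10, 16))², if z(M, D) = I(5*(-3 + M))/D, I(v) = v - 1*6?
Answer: 733001476/189225 ≈ 3873.7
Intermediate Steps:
h = -337/3 (h = (⅓)*(-337) = -337/3 ≈ -112.33)
a(c, R) = 2*R
I(v) = -6 + v (I(v) = v - 6 = -6 + v)
z(M, D) = (-21 + 5*M)/D (z(M, D) = (-6 + 5*(-3 + M))/D = (-6 + (-15 + 5*M))/D = (-21 + 5*M)/D)
(a(-8, 19)/(-145) + h/z(10, 16))² = ((2*19)/(-145) - 337*16/(-21 + 5*10)/3)² = (38*(-1/145) - 337*16/(-21 + 50)/3)² = (-38/145 - 337/(3*((1/16)*29)))² = (-38/145 - 337/(3*29/16))² = (-38/145 - 337/3*16/29)² = (-38/145 - 5392/87)² = (-27074/435)² = 733001476/189225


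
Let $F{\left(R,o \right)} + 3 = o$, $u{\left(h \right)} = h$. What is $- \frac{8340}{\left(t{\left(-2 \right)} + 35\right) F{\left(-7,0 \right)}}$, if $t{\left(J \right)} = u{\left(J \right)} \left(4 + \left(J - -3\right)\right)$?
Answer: $\frac{556}{5} \approx 111.2$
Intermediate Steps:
$F{\left(R,o \right)} = -3 + o$
$t{\left(J \right)} = J \left(7 + J\right)$ ($t{\left(J \right)} = J \left(4 + \left(J - -3\right)\right) = J \left(4 + \left(J + 3\right)\right) = J \left(4 + \left(3 + J\right)\right) = J \left(7 + J\right)$)
$- \frac{8340}{\left(t{\left(-2 \right)} + 35\right) F{\left(-7,0 \right)}} = - \frac{8340}{\left(- 2 \left(7 - 2\right) + 35\right) \left(-3 + 0\right)} = - \frac{8340}{\left(\left(-2\right) 5 + 35\right) \left(-3\right)} = - \frac{8340}{\left(-10 + 35\right) \left(-3\right)} = - \frac{8340}{25 \left(-3\right)} = - \frac{8340}{-75} = \left(-8340\right) \left(- \frac{1}{75}\right) = \frac{556}{5}$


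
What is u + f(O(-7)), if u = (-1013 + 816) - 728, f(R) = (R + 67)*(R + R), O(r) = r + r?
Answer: -2409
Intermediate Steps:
O(r) = 2*r
f(R) = 2*R*(67 + R) (f(R) = (67 + R)*(2*R) = 2*R*(67 + R))
u = -925 (u = -197 - 728 = -925)
u + f(O(-7)) = -925 + 2*(2*(-7))*(67 + 2*(-7)) = -925 + 2*(-14)*(67 - 14) = -925 + 2*(-14)*53 = -925 - 1484 = -2409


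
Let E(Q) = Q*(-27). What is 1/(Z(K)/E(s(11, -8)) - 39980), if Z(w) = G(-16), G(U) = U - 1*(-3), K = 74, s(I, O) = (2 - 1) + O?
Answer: -189/7556233 ≈ -2.5012e-5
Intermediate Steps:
s(I, O) = 1 + O
G(U) = 3 + U (G(U) = U + 3 = 3 + U)
Z(w) = -13 (Z(w) = 3 - 16 = -13)
E(Q) = -27*Q
1/(Z(K)/E(s(11, -8)) - 39980) = 1/(-13*(-1/(27*(1 - 8))) - 39980) = 1/(-13/((-27*(-7))) - 39980) = 1/(-13/189 - 39980) = 1/(-7556233/189) = -189/7556233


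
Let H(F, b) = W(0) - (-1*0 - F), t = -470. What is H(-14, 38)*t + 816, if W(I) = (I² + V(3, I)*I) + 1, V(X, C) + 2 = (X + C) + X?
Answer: 6926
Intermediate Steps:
V(X, C) = -2 + C + 2*X (V(X, C) = -2 + ((X + C) + X) = -2 + ((C + X) + X) = -2 + (C + 2*X) = -2 + C + 2*X)
W(I) = 1 + I² + I*(4 + I) (W(I) = (I² + (-2 + I + 2*3)*I) + 1 = (I² + (-2 + I + 6)*I) + 1 = (I² + (4 + I)*I) + 1 = (I² + I*(4 + I)) + 1 = 1 + I² + I*(4 + I))
H(F, b) = 1 + F (H(F, b) = (1 + 0² + 0*(4 + 0)) - (-1*0 - F) = (1 + 0 + 0*4) - (0 - F) = (1 + 0 + 0) - (-1)*F = 1 + F)
H(-14, 38)*t + 816 = (1 - 14)*(-470) + 816 = -13*(-470) + 816 = 6110 + 816 = 6926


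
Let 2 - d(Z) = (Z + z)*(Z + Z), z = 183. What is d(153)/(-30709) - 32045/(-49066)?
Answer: 6028741629/1506767794 ≈ 4.0011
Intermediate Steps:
d(Z) = 2 - 2*Z*(183 + Z) (d(Z) = 2 - (Z + 183)*(Z + Z) = 2 - (183 + Z)*2*Z = 2 - 2*Z*(183 + Z))
d(153)/(-30709) - 32045/(-49066) = (2 - 366*153 - 2*153²)/(-30709) - 32045/(-49066) = (2 - 55998 - 2*23409)*(-1/30709) - 32045*(-1/49066) = (2 - 55998 - 46818)*(-1/30709) + 32045/49066 = -102814*(-1/30709) + 32045/49066 = 102814/30709 + 32045/49066 = 6028741629/1506767794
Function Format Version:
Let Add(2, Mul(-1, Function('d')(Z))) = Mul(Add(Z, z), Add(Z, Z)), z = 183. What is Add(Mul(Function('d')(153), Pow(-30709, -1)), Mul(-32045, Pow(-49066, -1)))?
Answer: Rational(6028741629, 1506767794) ≈ 4.0011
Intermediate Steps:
Function('d')(Z) = Add(2, Mul(-2, Z, Add(183, Z))) (Function('d')(Z) = Add(2, Mul(-1, Mul(Add(Z, 183), Add(Z, Z)))) = Add(2, Mul(-1, Mul(Add(183, Z), Mul(2, Z)))) = Add(2, Mul(-1, Mul(2, Z, Add(183, Z)))) = Add(2, Mul(-2, Z, Add(183, Z))))
Add(Mul(Function('d')(153), Pow(-30709, -1)), Mul(-32045, Pow(-49066, -1))) = Add(Mul(Add(2, Mul(-366, 153), Mul(-2, Pow(153, 2))), Pow(-30709, -1)), Mul(-32045, Pow(-49066, -1))) = Add(Mul(Add(2, -55998, Mul(-2, 23409)), Rational(-1, 30709)), Mul(-32045, Rational(-1, 49066))) = Add(Mul(Add(2, -55998, -46818), Rational(-1, 30709)), Rational(32045, 49066)) = Add(Mul(-102814, Rational(-1, 30709)), Rational(32045, 49066)) = Add(Rational(102814, 30709), Rational(32045, 49066)) = Rational(6028741629, 1506767794)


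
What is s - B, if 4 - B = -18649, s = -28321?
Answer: -46974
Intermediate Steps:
B = 18653 (B = 4 - 1*(-18649) = 4 + 18649 = 18653)
s - B = -28321 - 1*18653 = -28321 - 18653 = -46974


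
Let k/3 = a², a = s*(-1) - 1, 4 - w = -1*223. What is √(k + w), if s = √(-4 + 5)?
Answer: √239 ≈ 15.460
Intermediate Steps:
s = 1 (s = √1 = 1)
w = 227 (w = 4 - (-1)*223 = 4 - 1*(-223) = 4 + 223 = 227)
a = -2 (a = 1*(-1) - 1 = -1 - 1 = -2)
k = 12 (k = 3*(-2)² = 3*4 = 12)
√(k + w) = √(12 + 227) = √239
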